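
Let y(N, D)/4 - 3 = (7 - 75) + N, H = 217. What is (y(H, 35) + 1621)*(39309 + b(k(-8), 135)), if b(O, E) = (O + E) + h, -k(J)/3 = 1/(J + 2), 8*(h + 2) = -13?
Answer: 703309683/8 ≈ 8.7914e+7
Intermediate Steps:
h = -29/8 (h = -2 + (1/8)*(-13) = -2 - 13/8 = -29/8 ≈ -3.6250)
y(N, D) = -260 + 4*N (y(N, D) = 12 + 4*((7 - 75) + N) = 12 + 4*(-68 + N) = 12 + (-272 + 4*N) = -260 + 4*N)
k(J) = -3/(2 + J) (k(J) = -3/(J + 2) = -3/(2 + J))
b(O, E) = -29/8 + E + O (b(O, E) = (O + E) - 29/8 = (E + O) - 29/8 = -29/8 + E + O)
(y(H, 35) + 1621)*(39309 + b(k(-8), 135)) = ((-260 + 4*217) + 1621)*(39309 + (-29/8 + 135 - 3/(2 - 8))) = ((-260 + 868) + 1621)*(39309 + (-29/8 + 135 - 3/(-6))) = (608 + 1621)*(39309 + (-29/8 + 135 - 3*(-1/6))) = 2229*(39309 + (-29/8 + 135 + 1/2)) = 2229*(39309 + 1055/8) = 2229*(315527/8) = 703309683/8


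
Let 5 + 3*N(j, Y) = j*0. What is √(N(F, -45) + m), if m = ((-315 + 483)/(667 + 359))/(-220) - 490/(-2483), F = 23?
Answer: 2*I*√22269284595415/7784205 ≈ 1.2125*I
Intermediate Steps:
N(j, Y) = -5/3 (N(j, Y) = -5/3 + (j*0)/3 = -5/3 + (⅓)*0 = -5/3 + 0 = -5/3)
m = 4591069/23352615 (m = (168/1026)*(-1/220) - 490*(-1/2483) = (168*(1/1026))*(-1/220) + 490/2483 = (28/171)*(-1/220) + 490/2483 = -7/9405 + 490/2483 = 4591069/23352615 ≈ 0.19660)
√(N(F, -45) + m) = √(-5/3 + 4591069/23352615) = √(-34329956/23352615) = 2*I*√22269284595415/7784205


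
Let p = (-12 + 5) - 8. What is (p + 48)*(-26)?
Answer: -858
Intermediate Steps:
p = -15 (p = -7 - 8 = -15)
(p + 48)*(-26) = (-15 + 48)*(-26) = 33*(-26) = -858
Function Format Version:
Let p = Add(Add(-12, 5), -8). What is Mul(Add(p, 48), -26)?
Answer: -858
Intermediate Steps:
p = -15 (p = Add(-7, -8) = -15)
Mul(Add(p, 48), -26) = Mul(Add(-15, 48), -26) = Mul(33, -26) = -858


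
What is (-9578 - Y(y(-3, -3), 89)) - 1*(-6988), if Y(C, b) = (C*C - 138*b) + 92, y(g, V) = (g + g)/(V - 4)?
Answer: 470364/49 ≈ 9599.3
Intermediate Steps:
y(g, V) = 2*g/(-4 + V) (y(g, V) = (2*g)/(-4 + V) = 2*g/(-4 + V))
Y(C, b) = 92 + C² - 138*b (Y(C, b) = (C² - 138*b) + 92 = 92 + C² - 138*b)
(-9578 - Y(y(-3, -3), 89)) - 1*(-6988) = (-9578 - (92 + (2*(-3)/(-4 - 3))² - 138*89)) - 1*(-6988) = (-9578 - (92 + (2*(-3)/(-7))² - 12282)) + 6988 = (-9578 - (92 + (2*(-3)*(-⅐))² - 12282)) + 6988 = (-9578 - (92 + (6/7)² - 12282)) + 6988 = (-9578 - (92 + 36/49 - 12282)) + 6988 = (-9578 - 1*(-597274/49)) + 6988 = (-9578 + 597274/49) + 6988 = 127952/49 + 6988 = 470364/49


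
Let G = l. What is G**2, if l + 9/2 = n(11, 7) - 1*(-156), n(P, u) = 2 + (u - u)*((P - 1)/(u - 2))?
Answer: 94249/4 ≈ 23562.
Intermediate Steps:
n(P, u) = 2 (n(P, u) = 2 + 0*((-1 + P)/(-2 + u)) = 2 + 0 = 2)
l = 307/2 (l = -9/2 + (2 - 1*(-156)) = -9/2 + (2 + 156) = -9/2 + 158 = 307/2 ≈ 153.50)
G = 307/2 ≈ 153.50
G**2 = (307/2)**2 = 94249/4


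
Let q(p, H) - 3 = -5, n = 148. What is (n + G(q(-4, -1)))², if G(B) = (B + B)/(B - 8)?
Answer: 550564/25 ≈ 22023.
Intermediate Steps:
q(p, H) = -2 (q(p, H) = 3 - 5 = -2)
G(B) = 2*B/(-8 + B) (G(B) = (2*B)/(-8 + B) = 2*B/(-8 + B))
(n + G(q(-4, -1)))² = (148 + 2*(-2)/(-8 - 2))² = (148 + 2*(-2)/(-10))² = (148 + 2*(-2)*(-⅒))² = (148 + ⅖)² = (742/5)² = 550564/25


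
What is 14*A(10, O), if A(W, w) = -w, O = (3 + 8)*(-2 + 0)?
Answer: 308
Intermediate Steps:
O = -22 (O = 11*(-2) = -22)
14*A(10, O) = 14*(-1*(-22)) = 14*22 = 308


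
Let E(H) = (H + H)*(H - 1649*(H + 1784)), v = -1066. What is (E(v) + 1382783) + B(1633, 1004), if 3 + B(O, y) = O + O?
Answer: 2527908382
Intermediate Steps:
B(O, y) = -3 + 2*O (B(O, y) = -3 + (O + O) = -3 + 2*O)
E(H) = 2*H*(-2941816 - 1648*H) (E(H) = (2*H)*(H - 1649*(1784 + H)) = (2*H)*(H + (-2941816 - 1649*H)) = (2*H)*(-2941816 - 1648*H) = 2*H*(-2941816 - 1648*H))
(E(v) + 1382783) + B(1633, 1004) = (-16*(-1066)*(367727 + 206*(-1066)) + 1382783) + (-3 + 2*1633) = (-16*(-1066)*(367727 - 219596) + 1382783) + (-3 + 3266) = (-16*(-1066)*148131 + 1382783) + 3263 = (2526522336 + 1382783) + 3263 = 2527905119 + 3263 = 2527908382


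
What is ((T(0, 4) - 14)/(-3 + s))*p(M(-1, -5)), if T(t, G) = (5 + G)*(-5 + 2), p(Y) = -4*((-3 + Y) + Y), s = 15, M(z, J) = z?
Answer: -205/3 ≈ -68.333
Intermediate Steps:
p(Y) = 12 - 8*Y (p(Y) = -4*(-3 + 2*Y) = 12 - 8*Y)
T(t, G) = -15 - 3*G (T(t, G) = (5 + G)*(-3) = -15 - 3*G)
((T(0, 4) - 14)/(-3 + s))*p(M(-1, -5)) = (((-15 - 3*4) - 14)/(-3 + 15))*(12 - 8*(-1)) = (((-15 - 12) - 14)/12)*(12 + 8) = ((-27 - 14)*(1/12))*20 = -41*1/12*20 = -41/12*20 = -205/3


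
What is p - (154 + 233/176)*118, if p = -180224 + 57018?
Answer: -12455011/88 ≈ -1.4153e+5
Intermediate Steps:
p = -123206
p - (154 + 233/176)*118 = -123206 - (154 + 233/176)*118 = -123206 - 27337*118/176 = -123206 - 1*1612883/88 = -123206 - 1612883/88 = -12455011/88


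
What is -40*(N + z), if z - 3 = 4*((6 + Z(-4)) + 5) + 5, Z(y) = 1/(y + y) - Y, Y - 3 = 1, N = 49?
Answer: -3380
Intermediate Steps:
Y = 4 (Y = 3 + 1 = 4)
Z(y) = -4 + 1/(2*y) (Z(y) = 1/(y + y) - 1*4 = 1/(2*y) - 4 = -4 + 1/(2*y))
z = 71/2 (z = 3 + (4*((6 + (-4 + (½)/(-4))) + 5) + 5) = 3 + (4*((6 + (-4 + (½)*(-¼))) + 5) + 5) = 3 + (4*((6 + (-4 - ⅛)) + 5) + 5) = 3 + (4*((6 - 33/8) + 5) + 5) = 3 + (4*(15/8 + 5) + 5) = 3 + (4*(55/8) + 5) = 3 + (55/2 + 5) = 3 + 65/2 = 71/2 ≈ 35.500)
-40*(N + z) = -40*(49 + 71/2) = -40*169/2 = -3380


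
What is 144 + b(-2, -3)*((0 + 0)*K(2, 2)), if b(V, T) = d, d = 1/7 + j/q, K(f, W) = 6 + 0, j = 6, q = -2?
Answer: 144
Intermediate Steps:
K(f, W) = 6
d = -20/7 (d = 1/7 + 6/(-2) = 1*(⅐) + 6*(-½) = ⅐ - 3 = -20/7 ≈ -2.8571)
b(V, T) = -20/7
144 + b(-2, -3)*((0 + 0)*K(2, 2)) = 144 - 20*(0 + 0)*6/7 = 144 - 0*6 = 144 - 20/7*0 = 144 + 0 = 144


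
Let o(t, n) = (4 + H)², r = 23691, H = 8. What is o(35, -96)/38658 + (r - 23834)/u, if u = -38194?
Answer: 141385/18929534 ≈ 0.0074690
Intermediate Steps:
o(t, n) = 144 (o(t, n) = (4 + 8)² = 12² = 144)
o(35, -96)/38658 + (r - 23834)/u = 144/38658 + (23691 - 23834)/(-38194) = 144*(1/38658) - 143*(-1/38194) = 24/6443 + 11/2938 = 141385/18929534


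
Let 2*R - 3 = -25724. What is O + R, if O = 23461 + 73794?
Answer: 168789/2 ≈ 84395.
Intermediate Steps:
R = -25721/2 (R = 3/2 + (1/2)*(-25724) = 3/2 - 12862 = -25721/2 ≈ -12861.)
O = 97255
O + R = 97255 - 25721/2 = 168789/2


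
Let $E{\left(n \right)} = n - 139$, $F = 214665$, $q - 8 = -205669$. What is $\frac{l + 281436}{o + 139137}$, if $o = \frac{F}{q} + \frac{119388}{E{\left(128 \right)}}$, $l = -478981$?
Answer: $- \frac{446900324695}{290209783344} \approx -1.5399$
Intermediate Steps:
$q = -205661$ ($q = 8 - 205669 = -205661$)
$E{\left(n \right)} = -139 + n$ ($E{\left(n \right)} = n - 139 = -139 + n$)
$o = - \frac{24555816783}{2262271}$ ($o = \frac{214665}{-205661} + \frac{119388}{-139 + 128} = 214665 \left(- \frac{1}{205661}\right) + \frac{119388}{-11} = - \frac{214665}{205661} + 119388 \left(- \frac{1}{11}\right) = - \frac{214665}{205661} - \frac{119388}{11} = - \frac{24555816783}{2262271} \approx -10855.0$)
$\frac{l + 281436}{o + 139137} = \frac{-478981 + 281436}{- \frac{24555816783}{2262271} + 139137} = - \frac{197545}{\frac{290209783344}{2262271}} = \left(-197545\right) \frac{2262271}{290209783344} = - \frac{446900324695}{290209783344}$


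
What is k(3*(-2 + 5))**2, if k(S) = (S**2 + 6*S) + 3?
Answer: 19044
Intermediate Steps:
k(S) = 3 + S**2 + 6*S
k(3*(-2 + 5))**2 = (3 + (3*(-2 + 5))**2 + 6*(3*(-2 + 5)))**2 = (3 + (3*3)**2 + 6*(3*3))**2 = (3 + 9**2 + 6*9)**2 = (3 + 81 + 54)**2 = 138**2 = 19044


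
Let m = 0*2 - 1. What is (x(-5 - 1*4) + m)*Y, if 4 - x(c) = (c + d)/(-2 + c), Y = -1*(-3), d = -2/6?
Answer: 71/11 ≈ 6.4545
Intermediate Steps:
d = -⅓ (d = -2*⅙ = -⅓ ≈ -0.33333)
Y = 3
m = -1 (m = 0 - 1 = -1)
x(c) = 4 - (-⅓ + c)/(-2 + c) (x(c) = 4 - (c - ⅓)/(-2 + c) = 4 - (-⅓ + c)/(-2 + c))
(x(-5 - 1*4) + m)*Y = ((-23 + 9*(-5 - 1*4))/(3*(-2 + (-5 - 1*4))) - 1)*3 = ((-23 + 9*(-5 - 4))/(3*(-2 + (-5 - 4))) - 1)*3 = ((-23 + 9*(-9))/(3*(-2 - 9)) - 1)*3 = ((⅓)*(-23 - 81)/(-11) - 1)*3 = ((⅓)*(-1/11)*(-104) - 1)*3 = (104/33 - 1)*3 = (71/33)*3 = 71/11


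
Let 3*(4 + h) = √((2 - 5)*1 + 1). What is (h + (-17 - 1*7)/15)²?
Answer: 7006/225 - 56*I*√2/15 ≈ 31.138 - 5.2797*I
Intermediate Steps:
h = -4 + I*√2/3 (h = -4 + √((2 - 5)*1 + 1)/3 = -4 + √(-3*1 + 1)/3 = -4 + √(-3 + 1)/3 = -4 + √(-2)/3 = -4 + (I*√2)/3 = -4 + I*√2/3 ≈ -4.0 + 0.4714*I)
(h + (-17 - 1*7)/15)² = ((-4 + I*√2/3) + (-17 - 1*7)/15)² = ((-4 + I*√2/3) + (-17 - 7)*(1/15))² = ((-4 + I*√2/3) - 24*1/15)² = ((-4 + I*√2/3) - 8/5)² = (-28/5 + I*√2/3)²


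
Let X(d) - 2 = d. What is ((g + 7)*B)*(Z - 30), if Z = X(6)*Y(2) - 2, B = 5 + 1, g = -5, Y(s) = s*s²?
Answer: 384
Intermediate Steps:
Y(s) = s³
X(d) = 2 + d
B = 6
Z = 62 (Z = (2 + 6)*2³ - 2 = 8*8 - 2 = 64 - 2 = 62)
((g + 7)*B)*(Z - 30) = ((-5 + 7)*6)*(62 - 30) = (2*6)*32 = 12*32 = 384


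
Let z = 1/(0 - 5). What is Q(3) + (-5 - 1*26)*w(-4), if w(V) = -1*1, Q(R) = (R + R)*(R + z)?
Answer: 239/5 ≈ 47.800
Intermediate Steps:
z = -⅕ (z = 1/(-5) = -⅕ ≈ -0.20000)
Q(R) = 2*R*(-⅕ + R) (Q(R) = (R + R)*(R - ⅕) = (2*R)*(-⅕ + R) = 2*R*(-⅕ + R))
w(V) = -1
Q(3) + (-5 - 1*26)*w(-4) = (⅖)*3*(-1 + 5*3) + (-5 - 1*26)*(-1) = (⅖)*3*(-1 + 15) + (-5 - 26)*(-1) = (⅖)*3*14 - 31*(-1) = 84/5 + 31 = 239/5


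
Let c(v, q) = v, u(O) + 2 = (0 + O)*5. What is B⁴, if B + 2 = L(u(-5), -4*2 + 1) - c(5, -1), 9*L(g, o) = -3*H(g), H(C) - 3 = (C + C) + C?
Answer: 130321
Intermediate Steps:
u(O) = -2 + 5*O (u(O) = -2 + (0 + O)*5 = -2 + O*5 = -2 + 5*O)
H(C) = 3 + 3*C (H(C) = 3 + ((C + C) + C) = 3 + (2*C + C) = 3 + 3*C)
L(g, o) = -1 - g (L(g, o) = (-3*(3 + 3*g))/9 = (-9 - 9*g)/9 = -1 - g)
B = 19 (B = -2 + ((-1 - (-2 + 5*(-5))) - 1*5) = -2 + ((-1 - (-2 - 25)) - 5) = -2 + ((-1 - 1*(-27)) - 5) = -2 + ((-1 + 27) - 5) = -2 + (26 - 5) = -2 + 21 = 19)
B⁴ = 19⁴ = 130321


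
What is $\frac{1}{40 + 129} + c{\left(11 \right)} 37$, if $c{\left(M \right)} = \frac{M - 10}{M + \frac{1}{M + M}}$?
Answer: $\frac{137809}{41067} \approx 3.3557$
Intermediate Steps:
$c{\left(M \right)} = \frac{-10 + M}{M + \frac{1}{2 M}}$
$\frac{1}{40 + 129} + c{\left(11 \right)} 37 = \frac{1}{40 + 129} + 2 \cdot 11 \frac{1}{1 + 2 \cdot 11^{2}} \left(-10 + 11\right) 37 = \frac{1}{169} + 2 \cdot 11 \frac{1}{1 + 2 \cdot 121} \cdot 1 \cdot 37 = \frac{1}{169} + 2 \cdot 11 \frac{1}{1 + 242} \cdot 1 \cdot 37 = \frac{1}{169} + 2 \cdot 11 \cdot \frac{1}{243} \cdot 1 \cdot 37 = \frac{1}{169} + \frac{22}{243} \cdot 37 = \frac{1}{169} + \frac{814}{243} = \frac{137809}{41067}$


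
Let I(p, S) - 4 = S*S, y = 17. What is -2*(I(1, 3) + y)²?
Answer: -1800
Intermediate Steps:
I(p, S) = 4 + S² (I(p, S) = 4 + S*S = 4 + S²)
-2*(I(1, 3) + y)² = -2*((4 + 3²) + 17)² = -2*((4 + 9) + 17)² = -2*(13 + 17)² = -2*30² = -2*900 = -1800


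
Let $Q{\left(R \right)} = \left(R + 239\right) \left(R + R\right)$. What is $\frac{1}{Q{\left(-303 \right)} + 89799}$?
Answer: $\frac{1}{128583} \approx 7.7771 \cdot 10^{-6}$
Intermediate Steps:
$Q{\left(R \right)} = 2 R \left(239 + R\right)$ ($Q{\left(R \right)} = \left(239 + R\right) 2 R = 2 R \left(239 + R\right)$)
$\frac{1}{Q{\left(-303 \right)} + 89799} = \frac{1}{2 \left(-303\right) \left(239 - 303\right) + 89799} = \frac{1}{2 \left(-303\right) \left(-64\right) + 89799} = \frac{1}{38784 + 89799} = \frac{1}{128583}$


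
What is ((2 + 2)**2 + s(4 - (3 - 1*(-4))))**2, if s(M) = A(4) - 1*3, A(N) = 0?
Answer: 169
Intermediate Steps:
s(M) = -3 (s(M) = 0 - 1*3 = 0 - 3 = -3)
((2 + 2)**2 + s(4 - (3 - 1*(-4))))**2 = ((2 + 2)**2 - 3)**2 = (4**2 - 3)**2 = (16 - 3)**2 = 13**2 = 169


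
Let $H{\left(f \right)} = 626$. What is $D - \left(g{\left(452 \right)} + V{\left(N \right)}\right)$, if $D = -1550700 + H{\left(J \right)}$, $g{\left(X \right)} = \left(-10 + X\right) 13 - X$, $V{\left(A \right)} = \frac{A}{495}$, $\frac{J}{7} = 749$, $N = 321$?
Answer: $- \frac{256635827}{165} \approx -1.5554 \cdot 10^{6}$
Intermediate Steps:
$J = 5243$ ($J = 7 \cdot 749 = 5243$)
$V{\left(A \right)} = \frac{A}{495}$ ($V{\left(A \right)} = A \frac{1}{495} = \frac{A}{495}$)
$g{\left(X \right)} = -130 + 12 X$ ($g{\left(X \right)} = \left(-130 + 13 X\right) - X = -130 + 12 X$)
$D = -1550074$ ($D = -1550700 + 626 = -1550074$)
$D - \left(g{\left(452 \right)} + V{\left(N \right)}\right) = -1550074 - \left(\left(-130 + 12 \cdot 452\right) + \frac{1}{495} \cdot 321\right) = -1550074 - \left(\left(-130 + 5424\right) + \frac{107}{165}\right) = -1550074 - \left(5294 + \frac{107}{165}\right) = -1550074 - \frac{873617}{165} = - \frac{256635827}{165}$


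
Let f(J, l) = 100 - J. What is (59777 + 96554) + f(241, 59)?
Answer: 156190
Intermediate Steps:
(59777 + 96554) + f(241, 59) = (59777 + 96554) + (100 - 1*241) = 156331 + (100 - 241) = 156331 - 141 = 156190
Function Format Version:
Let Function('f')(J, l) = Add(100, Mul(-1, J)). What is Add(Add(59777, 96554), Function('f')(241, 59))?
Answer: 156190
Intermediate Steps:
Add(Add(59777, 96554), Function('f')(241, 59)) = Add(Add(59777, 96554), Add(100, Mul(-1, 241))) = Add(156331, Add(100, -241)) = Add(156331, -141) = 156190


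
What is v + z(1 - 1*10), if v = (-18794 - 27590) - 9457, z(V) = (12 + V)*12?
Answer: -55805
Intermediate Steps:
z(V) = 144 + 12*V
v = -55841 (v = -46384 - 9457 = -55841)
v + z(1 - 1*10) = -55841 + (144 + 12*(1 - 1*10)) = -55841 + (144 + 12*(1 - 10)) = -55841 + (144 + 12*(-9)) = -55841 + (144 - 108) = -55841 + 36 = -55805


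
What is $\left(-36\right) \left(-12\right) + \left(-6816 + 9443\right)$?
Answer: $3059$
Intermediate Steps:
$\left(-36\right) \left(-12\right) + \left(-6816 + 9443\right) = 432 + 2627 = 3059$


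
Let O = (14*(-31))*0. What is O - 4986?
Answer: -4986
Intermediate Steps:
O = 0 (O = -434*0 = 0)
O - 4986 = 0 - 4986 = -4986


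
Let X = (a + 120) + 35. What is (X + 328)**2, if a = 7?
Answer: 240100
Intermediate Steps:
X = 162 (X = (7 + 120) + 35 = 127 + 35 = 162)
(X + 328)**2 = (162 + 328)**2 = 490**2 = 240100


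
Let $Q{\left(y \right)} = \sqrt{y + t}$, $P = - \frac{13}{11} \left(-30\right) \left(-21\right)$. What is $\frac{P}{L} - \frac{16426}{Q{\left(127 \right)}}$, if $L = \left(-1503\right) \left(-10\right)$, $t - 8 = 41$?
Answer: $- \frac{91}{1837} - \frac{8213 \sqrt{11}}{22} \approx -1238.2$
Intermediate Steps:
$t = 49$ ($t = 8 + 41 = 49$)
$L = 15030$
$P = - \frac{8190}{11}$ ($P = \left(-13\right) \frac{1}{11} \left(-30\right) \left(-21\right) = \left(- \frac{13}{11}\right) \left(-30\right) \left(-21\right) = \frac{390}{11} \left(-21\right) = - \frac{8190}{11} \approx -744.54$)
$Q{\left(y \right)} = \sqrt{49 + y}$ ($Q{\left(y \right)} = \sqrt{y + 49} = \sqrt{49 + y}$)
$\frac{P}{L} - \frac{16426}{Q{\left(127 \right)}} = - \frac{8190}{11 \cdot 15030} - \frac{16426}{\sqrt{49 + 127}} = \left(- \frac{8190}{11}\right) \frac{1}{15030} - \frac{16426}{\sqrt{176}} = - \frac{91}{1837} - \frac{16426}{4 \sqrt{11}} = - \frac{91}{1837} - 16426 \frac{\sqrt{11}}{44} = - \frac{91}{1837} - \frac{8213 \sqrt{11}}{22}$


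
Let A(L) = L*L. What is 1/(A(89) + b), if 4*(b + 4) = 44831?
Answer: 4/76499 ≈ 5.2288e-5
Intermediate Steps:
A(L) = L**2
b = 44815/4 (b = -4 + (1/4)*44831 = -4 + 44831/4 = 44815/4 ≈ 11204.)
1/(A(89) + b) = 1/(89**2 + 44815/4) = 1/(7921 + 44815/4) = 1/(76499/4) = 4/76499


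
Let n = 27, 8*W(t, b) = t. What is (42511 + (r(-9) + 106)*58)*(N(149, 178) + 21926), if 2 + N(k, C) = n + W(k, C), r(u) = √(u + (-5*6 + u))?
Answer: 8552159863/8 + 5096953*I*√3 ≈ 1.069e+9 + 8.8282e+6*I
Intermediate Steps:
W(t, b) = t/8
r(u) = √(-30 + 2*u) (r(u) = √(u + (-30 + u)) = √(-30 + 2*u))
N(k, C) = 25 + k/8 (N(k, C) = -2 + (27 + k/8) = 25 + k/8)
(42511 + (r(-9) + 106)*58)*(N(149, 178) + 21926) = (42511 + (√(-30 + 2*(-9)) + 106)*58)*((25 + (⅛)*149) + 21926) = (42511 + (√(-30 - 18) + 106)*58)*((25 + 149/8) + 21926) = (42511 + (√(-48) + 106)*58)*(349/8 + 21926) = (42511 + (4*I*√3 + 106)*58)*(175757/8) = (42511 + (106 + 4*I*√3)*58)*(175757/8) = (42511 + (6148 + 232*I*√3))*(175757/8) = (48659 + 232*I*√3)*(175757/8) = 8552159863/8 + 5096953*I*√3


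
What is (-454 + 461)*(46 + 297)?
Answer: 2401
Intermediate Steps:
(-454 + 461)*(46 + 297) = 7*343 = 2401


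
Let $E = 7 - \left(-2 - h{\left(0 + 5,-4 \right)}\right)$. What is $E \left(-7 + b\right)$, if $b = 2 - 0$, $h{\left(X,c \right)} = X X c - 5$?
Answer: $480$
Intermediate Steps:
$h{\left(X,c \right)} = -5 + c X^{2}$ ($h{\left(X,c \right)} = X^{2} c - 5 = c X^{2} - 5 = -5 + c X^{2}$)
$b = 2$ ($b = 2 + 0 = 2$)
$E = -96$ ($E = 7 - \left(-2 - \left(-5 - 4 \left(0 + 5\right)^{2}\right)\right) = 7 - \left(-2 - \left(-5 - 4 \cdot 5^{2}\right)\right) = 7 - \left(-2 - \left(-5 - 100\right)\right) = 7 - \left(-2 - -105\right) = 7 - \left(-2 + 105\right) = 7 - 103 = -96$)
$E \left(-7 + b\right) = - 96 \left(-7 + 2\right) = \left(-96\right) \left(-5\right) = 480$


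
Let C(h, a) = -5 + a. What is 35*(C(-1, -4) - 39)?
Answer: -1680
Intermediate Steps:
35*(C(-1, -4) - 39) = 35*((-5 - 4) - 39) = 35*(-9 - 39) = 35*(-48) = -1680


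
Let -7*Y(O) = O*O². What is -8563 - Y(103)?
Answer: 1032786/7 ≈ 1.4754e+5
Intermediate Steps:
Y(O) = -O³/7 (Y(O) = -O*O²/7 = -O³/7)
-8563 - Y(103) = -8563 - (-1)*103³/7 = -8563 - (-1)*1092727/7 = -8563 - 1*(-1092727/7) = -8563 + 1092727/7 = 1032786/7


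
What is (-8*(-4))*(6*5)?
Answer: 960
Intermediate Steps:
(-8*(-4))*(6*5) = 32*30 = 960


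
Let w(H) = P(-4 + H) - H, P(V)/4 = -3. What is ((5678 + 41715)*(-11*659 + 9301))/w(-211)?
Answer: 97250436/199 ≈ 4.8870e+5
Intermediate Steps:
P(V) = -12 (P(V) = 4*(-3) = -12)
w(H) = -12 - H
((5678 + 41715)*(-11*659 + 9301))/w(-211) = ((5678 + 41715)*(-11*659 + 9301))/(-12 - 1*(-211)) = (47393*(-7249 + 9301))/(-12 + 211) = (47393*2052)/199 = 97250436*(1/199) = 97250436/199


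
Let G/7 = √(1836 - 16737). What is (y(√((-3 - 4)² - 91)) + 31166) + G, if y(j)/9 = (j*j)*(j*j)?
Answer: 47042 + 7*I*√14901 ≈ 47042.0 + 854.49*I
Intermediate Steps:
G = 7*I*√14901 (G = 7*√(1836 - 16737) = 7*√(-14901) = 7*(I*√14901) = 7*I*√14901 ≈ 854.49*I)
y(j) = 9*j⁴ (y(j) = 9*((j*j)*(j*j)) = 9*(j²*j²) = 9*j⁴)
(y(√((-3 - 4)² - 91)) + 31166) + G = (9*(√((-3 - 4)² - 91))⁴ + 31166) + 7*I*√14901 = (9*(√((-7)² - 91))⁴ + 31166) + 7*I*√14901 = (9*(√(49 - 91))⁴ + 31166) + 7*I*√14901 = (9*(√(-42))⁴ + 31166) + 7*I*√14901 = (9*(I*√42)⁴ + 31166) + 7*I*√14901 = (9*1764 + 31166) + 7*I*√14901 = (15876 + 31166) + 7*I*√14901 = 47042 + 7*I*√14901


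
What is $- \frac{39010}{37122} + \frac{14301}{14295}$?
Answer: $- \frac{4461038}{88443165} \approx -0.05044$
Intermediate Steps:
$- \frac{39010}{37122} + \frac{14301}{14295} = \left(-39010\right) \frac{1}{37122} + 14301 \cdot \frac{1}{14295} = - \frac{19505}{18561} + \frac{4767}{4765} = - \frac{4461038}{88443165}$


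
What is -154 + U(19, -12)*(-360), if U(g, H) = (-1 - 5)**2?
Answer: -13114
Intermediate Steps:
U(g, H) = 36 (U(g, H) = (-6)**2 = 36)
-154 + U(19, -12)*(-360) = -154 + 36*(-360) = -154 - 12960 = -13114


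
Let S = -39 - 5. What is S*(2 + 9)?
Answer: -484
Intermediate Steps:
S = -44
S*(2 + 9) = -44*(2 + 9) = -44*11 = -484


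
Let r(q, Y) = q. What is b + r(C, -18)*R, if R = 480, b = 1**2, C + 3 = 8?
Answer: 2401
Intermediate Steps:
C = 5 (C = -3 + 8 = 5)
b = 1
b + r(C, -18)*R = 1 + 5*480 = 1 + 2400 = 2401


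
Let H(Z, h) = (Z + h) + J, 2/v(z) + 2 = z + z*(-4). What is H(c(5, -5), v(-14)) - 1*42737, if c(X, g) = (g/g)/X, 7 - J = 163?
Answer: -171571/4 ≈ -42893.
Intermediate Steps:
J = -156 (J = 7 - 1*163 = 7 - 163 = -156)
c(X, g) = 1/X
v(z) = 2/(-2 - 3*z) (v(z) = 2/(-2 + (z + z*(-4))) = 2/(-2 + (z - 4*z)) = 2/(-2 - 3*z))
H(Z, h) = -156 + Z + h (H(Z, h) = (Z + h) - 156 = -156 + Z + h)
H(c(5, -5), v(-14)) - 1*42737 = (-156 + 1/5 - 2/(2 + 3*(-14))) - 1*42737 = (-156 + ⅕ - 2/(2 - 42)) - 42737 = (-156 + ⅕ - 2/(-40)) - 42737 = (-156 + ⅕ - 2*(-1/40)) - 42737 = (-156 + ⅕ + 1/20) - 42737 = -623/4 - 42737 = -171571/4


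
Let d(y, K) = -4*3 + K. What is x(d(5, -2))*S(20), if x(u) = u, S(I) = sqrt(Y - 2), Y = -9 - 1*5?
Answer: -56*I ≈ -56.0*I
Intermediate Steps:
Y = -14 (Y = -9 - 5 = -14)
S(I) = 4*I (S(I) = sqrt(-14 - 2) = sqrt(-16) = 4*I)
d(y, K) = -12 + K
x(d(5, -2))*S(20) = (-12 - 2)*(4*I) = -56*I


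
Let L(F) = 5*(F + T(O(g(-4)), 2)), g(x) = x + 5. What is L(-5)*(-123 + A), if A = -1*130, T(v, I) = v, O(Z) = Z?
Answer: 5060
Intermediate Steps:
g(x) = 5 + x
L(F) = 5 + 5*F (L(F) = 5*(F + (5 - 4)) = 5*(F + 1) = 5*(1 + F) = 5 + 5*F)
A = -130
L(-5)*(-123 + A) = (5 + 5*(-5))*(-123 - 130) = (5 - 25)*(-253) = -20*(-253) = 5060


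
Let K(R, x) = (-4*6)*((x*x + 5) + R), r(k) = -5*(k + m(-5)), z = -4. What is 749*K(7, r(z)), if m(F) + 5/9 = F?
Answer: -1113745024/27 ≈ -4.1250e+7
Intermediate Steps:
m(F) = -5/9 + F
r(k) = 250/9 - 5*k (r(k) = -5*(k + (-5/9 - 5)) = -5*(k - 50/9) = -5*(-50/9 + k) = 250/9 - 5*k)
K(R, x) = -120 - 24*R - 24*x² (K(R, x) = -24*((x² + 5) + R) = -24*((5 + x²) + R) = -24*(5 + R + x²) = -120 - 24*R - 24*x²)
749*K(7, r(z)) = 749*(-120 - 24*7 - 24*(250/9 - 5*(-4))²) = 749*(-120 - 168 - 24*(250/9 + 20)²) = 749*(-120 - 168 - 24*(430/9)²) = 749*(-120 - 168 - 24*184900/81) = 749*(-120 - 168 - 1479200/27) = 749*(-1486976/27) = -1113745024/27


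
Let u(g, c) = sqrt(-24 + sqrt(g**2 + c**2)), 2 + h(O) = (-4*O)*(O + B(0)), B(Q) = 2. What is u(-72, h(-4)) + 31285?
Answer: 31285 + sqrt(-24 + 2*sqrt(1585)) ≈ 31292.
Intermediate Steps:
h(O) = -2 - 4*O*(2 + O) (h(O) = -2 + (-4*O)*(O + 2) = -2 + (-4*O)*(2 + O) = -2 - 4*O*(2 + O))
u(g, c) = sqrt(-24 + sqrt(c**2 + g**2))
u(-72, h(-4)) + 31285 = sqrt(-24 + sqrt((-2 - 8*(-4) - 4*(-4)**2)**2 + (-72)**2)) + 31285 = sqrt(-24 + sqrt((-2 + 32 - 4*16)**2 + 5184)) + 31285 = sqrt(-24 + sqrt((-2 + 32 - 64)**2 + 5184)) + 31285 = sqrt(-24 + sqrt((-34)**2 + 5184)) + 31285 = sqrt(-24 + sqrt(1156 + 5184)) + 31285 = sqrt(-24 + sqrt(6340)) + 31285 = sqrt(-24 + 2*sqrt(1585)) + 31285 = 31285 + sqrt(-24 + 2*sqrt(1585))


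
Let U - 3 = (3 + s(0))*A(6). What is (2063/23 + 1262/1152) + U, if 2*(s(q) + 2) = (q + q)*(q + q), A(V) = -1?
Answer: 1229297/13248 ≈ 92.791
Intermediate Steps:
s(q) = -2 + 2*q² (s(q) = -2 + ((q + q)*(q + q))/2 = -2 + ((2*q)*(2*q))/2 = -2 + (4*q²)/2 = -2 + 2*q²)
U = 2 (U = 3 + (3 + (-2 + 2*0²))*(-1) = 3 + (3 + (-2 + 2*0))*(-1) = 3 + (3 + (-2 + 0))*(-1) = 3 + (3 - 2)*(-1) = 3 + 1*(-1) = 3 - 1 = 2)
(2063/23 + 1262/1152) + U = (2063/23 + 1262/1152) + 2 = (2063*(1/23) + 1262*(1/1152)) + 2 = (2063/23 + 631/576) + 2 = 1202801/13248 + 2 = 1229297/13248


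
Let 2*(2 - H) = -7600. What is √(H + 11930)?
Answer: 6*√437 ≈ 125.43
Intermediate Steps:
H = 3802 (H = 2 - ½*(-7600) = 2 + 3800 = 3802)
√(H + 11930) = √(3802 + 11930) = √15732 = 6*√437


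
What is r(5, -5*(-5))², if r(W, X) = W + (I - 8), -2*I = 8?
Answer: 49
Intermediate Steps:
I = -4 (I = -½*8 = -4)
r(W, X) = -12 + W (r(W, X) = W + (-4 - 8) = W - 12 = -12 + W)
r(5, -5*(-5))² = (-12 + 5)² = (-7)² = 49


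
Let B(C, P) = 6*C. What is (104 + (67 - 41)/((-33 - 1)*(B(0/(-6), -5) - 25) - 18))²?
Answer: 11082241/1024 ≈ 10823.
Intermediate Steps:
(104 + (67 - 41)/((-33 - 1)*(B(0/(-6), -5) - 25) - 18))² = (104 + (67 - 41)/((-33 - 1)*(6*(0/(-6)) - 25) - 18))² = (104 + 26/(-34*(6*(0*(-⅙)) - 25) - 18))² = (104 + 26/(-34*(6*0 - 25) - 18))² = (104 + 26/(-34*(0 - 25) - 18))² = (104 + 26/(-34*(-25) - 18))² = (104 + 26/(850 - 18))² = (104 + 26/832)² = (104 + 26*(1/832))² = (104 + 1/32)² = (3329/32)² = 11082241/1024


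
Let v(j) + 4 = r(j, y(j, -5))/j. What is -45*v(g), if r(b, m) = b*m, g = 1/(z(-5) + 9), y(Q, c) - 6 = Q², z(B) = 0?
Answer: -815/9 ≈ -90.556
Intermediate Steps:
y(Q, c) = 6 + Q²
g = ⅑ (g = 1/(0 + 9) = 1/9 = ⅑ ≈ 0.11111)
v(j) = 2 + j² (v(j) = -4 + (j*(6 + j²))/j = -4 + (6 + j²) = 2 + j²)
-45*v(g) = -45*(2 + (⅑)²) = -45*(2 + 1/81) = -45*163/81 = -815/9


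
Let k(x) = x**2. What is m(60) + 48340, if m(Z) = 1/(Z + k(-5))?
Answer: 4108901/85 ≈ 48340.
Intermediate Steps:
m(Z) = 1/(25 + Z) (m(Z) = 1/(Z + (-5)**2) = 1/(Z + 25) = 1/(25 + Z))
m(60) + 48340 = 1/(25 + 60) + 48340 = 1/85 + 48340 = 4108901/85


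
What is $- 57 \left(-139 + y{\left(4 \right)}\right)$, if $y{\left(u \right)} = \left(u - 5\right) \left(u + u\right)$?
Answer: $8379$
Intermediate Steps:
$y{\left(u \right)} = 2 u \left(-5 + u\right)$ ($y{\left(u \right)} = \left(-5 + u\right) 2 u = 2 u \left(-5 + u\right)$)
$- 57 \left(-139 + y{\left(4 \right)}\right) = - 57 \left(-139 + 2 \cdot 4 \left(-5 + 4\right)\right) = - 57 \left(-139 + 2 \cdot 4 \left(-1\right)\right) = - 57 \left(-139 - 8\right) = \left(-57\right) \left(-147\right) = 8379$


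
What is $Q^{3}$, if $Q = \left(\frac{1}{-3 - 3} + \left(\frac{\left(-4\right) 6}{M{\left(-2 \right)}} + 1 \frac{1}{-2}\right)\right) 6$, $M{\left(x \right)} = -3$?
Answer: $85184$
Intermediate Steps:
$Q = 44$ ($Q = \left(\frac{1}{-3 - 3} + \left(\frac{\left(-4\right) 6}{-3} + 1 \frac{1}{-2}\right)\right) 6 = \left(\frac{1}{-6} + \left(\left(-24\right) \left(- \frac{1}{3}\right) + 1 \left(- \frac{1}{2}\right)\right)\right) 6 = \left(- \frac{1}{6} + \left(8 - \frac{1}{2}\right)\right) 6 = \left(- \frac{1}{6} + \frac{15}{2}\right) 6 = \frac{22}{3} \cdot 6 = 44$)
$Q^{3} = 44^{3} = 85184$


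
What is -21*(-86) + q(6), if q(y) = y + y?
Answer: 1818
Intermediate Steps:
q(y) = 2*y
-21*(-86) + q(6) = -21*(-86) + 2*6 = 1806 + 12 = 1818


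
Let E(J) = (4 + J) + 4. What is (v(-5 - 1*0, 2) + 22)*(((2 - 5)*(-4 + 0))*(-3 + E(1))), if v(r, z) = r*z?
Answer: 864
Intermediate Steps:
E(J) = 8 + J
(v(-5 - 1*0, 2) + 22)*(((2 - 5)*(-4 + 0))*(-3 + E(1))) = ((-5 - 1*0)*2 + 22)*(((2 - 5)*(-4 + 0))*(-3 + (8 + 1))) = ((-5 + 0)*2 + 22)*((-3*(-4))*(-3 + 9)) = (-5*2 + 22)*(12*6) = (-10 + 22)*72 = 12*72 = 864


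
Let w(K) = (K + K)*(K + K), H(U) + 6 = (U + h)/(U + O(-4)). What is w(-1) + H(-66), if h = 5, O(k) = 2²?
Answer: -63/62 ≈ -1.0161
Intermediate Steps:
O(k) = 4
H(U) = -6 + (5 + U)/(4 + U) (H(U) = -6 + (U + 5)/(U + 4) = -6 + (5 + U)/(4 + U))
w(K) = 4*K² (w(K) = (2*K)*(2*K) = 4*K²)
w(-1) + H(-66) = 4*(-1)² + (-19 - 5*(-66))/(4 - 66) = 4*1 + (-19 + 330)/(-62) = 4 - 1/62*311 = 4 - 311/62 = -63/62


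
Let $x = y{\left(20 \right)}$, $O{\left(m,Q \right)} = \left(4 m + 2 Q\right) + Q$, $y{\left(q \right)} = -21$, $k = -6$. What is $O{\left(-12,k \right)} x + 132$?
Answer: $1518$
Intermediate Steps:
$O{\left(m,Q \right)} = 3 Q + 4 m$ ($O{\left(m,Q \right)} = \left(2 Q + 4 m\right) + Q = 3 Q + 4 m$)
$x = -21$
$O{\left(-12,k \right)} x + 132 = \left(3 \left(-6\right) + 4 \left(-12\right)\right) \left(-21\right) + 132 = \left(-18 - 48\right) \left(-21\right) + 132 = \left(-66\right) \left(-21\right) + 132 = 1386 + 132 = 1518$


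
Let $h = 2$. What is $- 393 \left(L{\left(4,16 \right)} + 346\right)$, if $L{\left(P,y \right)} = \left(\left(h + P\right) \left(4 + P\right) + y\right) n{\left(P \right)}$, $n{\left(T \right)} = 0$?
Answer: $-135978$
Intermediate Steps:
$L{\left(P,y \right)} = 0$ ($L{\left(P,y \right)} = \left(\left(2 + P\right) \left(4 + P\right) + y\right) 0 = \left(y + \left(2 + P\right) \left(4 + P\right)\right) 0 = 0$)
$- 393 \left(L{\left(4,16 \right)} + 346\right) = - 393 \left(0 + 346\right) = \left(-393\right) 346 = -135978$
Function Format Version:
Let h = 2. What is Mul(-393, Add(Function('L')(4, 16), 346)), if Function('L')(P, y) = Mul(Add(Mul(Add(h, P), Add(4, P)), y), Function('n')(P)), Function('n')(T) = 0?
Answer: -135978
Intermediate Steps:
Function('L')(P, y) = 0 (Function('L')(P, y) = Mul(Add(Mul(Add(2, P), Add(4, P)), y), 0) = Mul(Add(y, Mul(Add(2, P), Add(4, P))), 0) = 0)
Mul(-393, Add(Function('L')(4, 16), 346)) = Mul(-393, Add(0, 346)) = Mul(-393, 346) = -135978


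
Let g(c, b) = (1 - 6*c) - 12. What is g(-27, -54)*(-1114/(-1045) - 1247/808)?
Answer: -60853453/844360 ≈ -72.071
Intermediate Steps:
g(c, b) = -11 - 6*c
g(-27, -54)*(-1114/(-1045) - 1247/808) = (-11 - 6*(-27))*(-1114/(-1045) - 1247/808) = (-11 + 162)*(-1114*(-1/1045) - 1247*1/808) = 151*(1114/1045 - 1247/808) = 151*(-403003/844360) = -60853453/844360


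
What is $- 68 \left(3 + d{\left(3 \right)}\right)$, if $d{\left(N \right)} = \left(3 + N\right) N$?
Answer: $-1428$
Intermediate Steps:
$d{\left(N \right)} = N \left(3 + N\right)$
$- 68 \left(3 + d{\left(3 \right)}\right) = - 68 \left(3 + 3 \left(3 + 3\right)\right) = - 68 \left(3 + 3 \cdot 6\right) = - 68 \left(3 + 18\right) = \left(-68\right) 21 = -1428$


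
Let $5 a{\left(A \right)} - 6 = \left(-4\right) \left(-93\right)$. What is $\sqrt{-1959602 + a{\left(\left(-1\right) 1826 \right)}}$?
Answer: $\frac{128 i \sqrt{2990}}{5} \approx 1399.8 i$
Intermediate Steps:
$a{\left(A \right)} = \frac{378}{5}$ ($a{\left(A \right)} = \frac{6}{5} + \frac{\left(-4\right) \left(-93\right)}{5} = \frac{6}{5} + \frac{1}{5} \cdot 372 = \frac{6}{5} + \frac{372}{5} = \frac{378}{5}$)
$\sqrt{-1959602 + a{\left(\left(-1\right) 1826 \right)}} = \sqrt{-1959602 + \frac{378}{5}} = \sqrt{- \frac{9797632}{5}} = \frac{128 i \sqrt{2990}}{5}$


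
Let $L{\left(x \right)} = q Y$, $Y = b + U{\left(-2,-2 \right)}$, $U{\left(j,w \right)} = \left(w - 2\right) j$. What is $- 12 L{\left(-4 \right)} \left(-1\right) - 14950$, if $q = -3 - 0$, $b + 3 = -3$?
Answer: $-15022$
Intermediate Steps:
$U{\left(j,w \right)} = j \left(-2 + w\right)$ ($U{\left(j,w \right)} = \left(-2 + w\right) j = j \left(-2 + w\right)$)
$b = -6$ ($b = -3 - 3 = -6$)
$q = -3$ ($q = -3 + 0 = -3$)
$Y = 2$ ($Y = -6 - 2 \left(-2 - 2\right) = -6 - -8 = -6 + 8 = 2$)
$L{\left(x \right)} = -6$ ($L{\left(x \right)} = \left(-3\right) 2 = -6$)
$- 12 L{\left(-4 \right)} \left(-1\right) - 14950 = \left(-12\right) \left(-6\right) \left(-1\right) - 14950 = 72 \left(-1\right) - 14950 = -72 - 14950 = -15022$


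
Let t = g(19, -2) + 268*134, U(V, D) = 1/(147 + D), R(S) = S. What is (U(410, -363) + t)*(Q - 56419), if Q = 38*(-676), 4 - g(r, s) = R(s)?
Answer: -23592950767/8 ≈ -2.9491e+9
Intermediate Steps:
g(r, s) = 4 - s
t = 35918 (t = (4 - 1*(-2)) + 268*134 = (4 + 2) + 35912 = 6 + 35912 = 35918)
Q = -25688
(U(410, -363) + t)*(Q - 56419) = (1/(147 - 363) + 35918)*(-25688 - 56419) = (1/(-216) + 35918)*(-82107) = (-1/216 + 35918)*(-82107) = (7758287/216)*(-82107) = -23592950767/8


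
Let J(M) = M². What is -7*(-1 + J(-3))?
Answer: -56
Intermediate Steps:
-7*(-1 + J(-3)) = -7*(-1 + (-3)²) = -7*(-1 + 9) = -7*8 = -56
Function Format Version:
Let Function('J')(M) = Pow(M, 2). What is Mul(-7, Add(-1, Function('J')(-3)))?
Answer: -56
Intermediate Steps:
Mul(-7, Add(-1, Function('J')(-3))) = Mul(-7, Add(-1, Pow(-3, 2))) = Mul(-7, Add(-1, 9)) = Mul(-7, 8) = -56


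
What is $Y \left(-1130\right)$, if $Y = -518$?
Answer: $585340$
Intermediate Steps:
$Y \left(-1130\right) = \left(-518\right) \left(-1130\right) = 585340$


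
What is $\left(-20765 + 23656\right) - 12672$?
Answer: $-9781$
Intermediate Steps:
$\left(-20765 + 23656\right) - 12672 = 2891 - 12672 = -9781$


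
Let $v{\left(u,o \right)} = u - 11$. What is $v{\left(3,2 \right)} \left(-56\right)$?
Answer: $448$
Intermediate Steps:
$v{\left(u,o \right)} = -11 + u$
$v{\left(3,2 \right)} \left(-56\right) = \left(-11 + 3\right) \left(-56\right) = \left(-8\right) \left(-56\right) = 448$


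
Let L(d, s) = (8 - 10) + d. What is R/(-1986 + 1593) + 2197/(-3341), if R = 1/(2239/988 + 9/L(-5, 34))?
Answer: -452151089/684887781 ≈ -0.66018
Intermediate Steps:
L(d, s) = -2 + d
R = 6916/6781 (R = 1/(2239/988 + 9/(-2 - 5)) = 1/(2239*(1/988) + 9/(-7)) = 1/(2239/988 + 9*(-1/7)) = 1/(2239/988 - 9/7) = 1/(6781/6916) = 6916/6781 ≈ 1.0199)
R/(-1986 + 1593) + 2197/(-3341) = 6916/(6781*(-1986 + 1593)) + 2197/(-3341) = (6916/6781)/(-393) + 2197*(-1/3341) = (6916/6781)*(-1/393) - 169/257 = -6916/2664933 - 169/257 = -452151089/684887781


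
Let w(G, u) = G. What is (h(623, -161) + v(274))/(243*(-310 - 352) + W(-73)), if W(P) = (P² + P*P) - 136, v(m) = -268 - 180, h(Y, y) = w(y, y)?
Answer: 609/150344 ≈ 0.0040507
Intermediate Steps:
h(Y, y) = y
v(m) = -448
W(P) = -136 + 2*P² (W(P) = (P² + P²) - 136 = 2*P² - 136 = -136 + 2*P²)
(h(623, -161) + v(274))/(243*(-310 - 352) + W(-73)) = (-161 - 448)/(243*(-310 - 352) + (-136 + 2*(-73)²)) = -609/(243*(-662) + (-136 + 2*5329)) = -609/(-160866 + (-136 + 10658)) = -609/(-160866 + 10522) = -609/(-150344) = -609*(-1/150344) = 609/150344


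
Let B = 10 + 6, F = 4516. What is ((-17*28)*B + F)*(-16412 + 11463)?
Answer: 15341900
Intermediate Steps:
B = 16
((-17*28)*B + F)*(-16412 + 11463) = (-17*28*16 + 4516)*(-16412 + 11463) = (-476*16 + 4516)*(-4949) = (-7616 + 4516)*(-4949) = -3100*(-4949) = 15341900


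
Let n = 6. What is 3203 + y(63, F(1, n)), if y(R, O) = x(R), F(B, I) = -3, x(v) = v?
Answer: 3266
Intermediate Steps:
y(R, O) = R
3203 + y(63, F(1, n)) = 3203 + 63 = 3266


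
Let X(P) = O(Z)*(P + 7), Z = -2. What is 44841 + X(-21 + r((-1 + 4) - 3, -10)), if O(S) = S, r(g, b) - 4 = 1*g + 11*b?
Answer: 45081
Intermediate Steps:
r(g, b) = 4 + g + 11*b (r(g, b) = 4 + (1*g + 11*b) = 4 + (g + 11*b) = 4 + g + 11*b)
X(P) = -14 - 2*P (X(P) = -2*(P + 7) = -2*(7 + P) = -14 - 2*P)
44841 + X(-21 + r((-1 + 4) - 3, -10)) = 44841 + (-14 - 2*(-21 + (4 + ((-1 + 4) - 3) + 11*(-10)))) = 44841 + (-14 - 2*(-21 + (4 + (3 - 3) - 110))) = 44841 + (-14 - 2*(-21 + (4 + 0 - 110))) = 44841 + (-14 - 2*(-21 - 106)) = 44841 + (-14 - 2*(-127)) = 44841 + (-14 + 254) = 44841 + 240 = 45081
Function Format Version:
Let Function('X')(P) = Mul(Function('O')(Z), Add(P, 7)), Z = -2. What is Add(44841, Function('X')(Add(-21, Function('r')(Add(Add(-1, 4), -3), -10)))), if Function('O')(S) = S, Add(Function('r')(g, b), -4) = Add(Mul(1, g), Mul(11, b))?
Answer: 45081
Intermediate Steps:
Function('r')(g, b) = Add(4, g, Mul(11, b)) (Function('r')(g, b) = Add(4, Add(Mul(1, g), Mul(11, b))) = Add(4, Add(g, Mul(11, b))) = Add(4, g, Mul(11, b)))
Function('X')(P) = Add(-14, Mul(-2, P)) (Function('X')(P) = Mul(-2, Add(P, 7)) = Mul(-2, Add(7, P)) = Add(-14, Mul(-2, P)))
Add(44841, Function('X')(Add(-21, Function('r')(Add(Add(-1, 4), -3), -10)))) = Add(44841, Add(-14, Mul(-2, Add(-21, Add(4, Add(Add(-1, 4), -3), Mul(11, -10)))))) = Add(44841, Add(-14, Mul(-2, Add(-21, Add(4, Add(3, -3), -110))))) = Add(44841, Add(-14, Mul(-2, Add(-21, Add(4, 0, -110))))) = Add(44841, Add(-14, Mul(-2, Add(-21, -106)))) = Add(44841, Add(-14, Mul(-2, -127))) = Add(44841, Add(-14, 254)) = Add(44841, 240) = 45081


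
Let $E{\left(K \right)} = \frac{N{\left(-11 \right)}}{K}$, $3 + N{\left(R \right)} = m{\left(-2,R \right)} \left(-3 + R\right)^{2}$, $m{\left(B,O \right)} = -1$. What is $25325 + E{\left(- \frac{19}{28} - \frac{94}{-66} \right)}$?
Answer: $\frac{17265049}{689} \approx 25058.0$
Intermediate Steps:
$N{\left(R \right)} = -3 - \left(-3 + R\right)^{2}$
$E{\left(K \right)} = - \frac{199}{K}$ ($E{\left(K \right)} = \frac{-3 - \left(-3 - 11\right)^{2}}{K} = \frac{-3 - \left(-14\right)^{2}}{K} = \frac{-3 - 196}{K} = - \frac{199}{K}$)
$25325 + E{\left(- \frac{19}{28} - \frac{94}{-66} \right)} = 25325 - \frac{199}{- \frac{19}{28} - \frac{94}{-66}} = 25325 - \frac{199}{\left(-19\right) \frac{1}{28} - - \frac{47}{33}} = 25325 - \frac{199}{- \frac{19}{28} + \frac{47}{33}} = 25325 - \frac{199}{\frac{689}{924}} = 25325 - \frac{183876}{689} = \frac{17265049}{689}$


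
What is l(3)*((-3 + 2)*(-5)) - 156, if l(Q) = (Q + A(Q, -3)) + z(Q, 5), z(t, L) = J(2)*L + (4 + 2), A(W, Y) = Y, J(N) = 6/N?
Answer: -51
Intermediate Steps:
z(t, L) = 6 + 3*L (z(t, L) = (6/2)*L + (4 + 2) = (6*(½))*L + 6 = 3*L + 6 = 6 + 3*L)
l(Q) = 18 + Q (l(Q) = (Q - 3) + (6 + 3*5) = (-3 + Q) + (6 + 15) = (-3 + Q) + 21 = 18 + Q)
l(3)*((-3 + 2)*(-5)) - 156 = (18 + 3)*((-3 + 2)*(-5)) - 156 = 21*(-1*(-5)) - 156 = 21*5 - 156 = 105 - 156 = -51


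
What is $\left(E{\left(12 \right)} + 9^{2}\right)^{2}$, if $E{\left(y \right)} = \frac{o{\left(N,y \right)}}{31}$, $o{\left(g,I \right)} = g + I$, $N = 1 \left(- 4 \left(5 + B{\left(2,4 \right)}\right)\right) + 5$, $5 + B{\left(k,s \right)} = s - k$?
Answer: $\frac{6350400}{961} \approx 6608.1$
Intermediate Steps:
$B{\left(k,s \right)} = -5 + s - k$ ($B{\left(k,s \right)} = -5 - \left(k - s\right) = -5 + s - k$)
$N = -3$ ($N = 1 \left(- 4 \left(5 - 3\right)\right) + 5 = 1 \left(\left(-4\right) 2\right) + 5 = 1 \left(-8\right) + 5 = -8 + 5 = -3$)
$o{\left(g,I \right)} = I + g$
$E{\left(y \right)} = - \frac{3}{31} + \frac{y}{31}$ ($E{\left(y \right)} = \frac{y - 3}{31} = \left(-3 + y\right) \frac{1}{31} = - \frac{3}{31} + \frac{y}{31}$)
$\left(E{\left(12 \right)} + 9^{2}\right)^{2} = \left(\left(- \frac{3}{31} + \frac{1}{31} \cdot 12\right) + 9^{2}\right)^{2} = \left(\left(- \frac{3}{31} + \frac{12}{31}\right) + 81\right)^{2} = \left(\frac{9}{31} + 81\right)^{2} = \left(\frac{2520}{31}\right)^{2} = \frac{6350400}{961}$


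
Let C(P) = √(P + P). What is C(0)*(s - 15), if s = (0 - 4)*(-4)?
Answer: 0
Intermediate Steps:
C(P) = √2*√P (C(P) = √(2*P) = √2*√P)
s = 16 (s = -4*(-4) = 16)
C(0)*(s - 15) = (√2*√0)*(16 - 15) = (√2*0)*1 = 0*1 = 0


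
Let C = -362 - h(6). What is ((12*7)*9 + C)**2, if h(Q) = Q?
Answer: 150544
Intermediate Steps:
C = -368 (C = -362 - 1*6 = -362 - 6 = -368)
((12*7)*9 + C)**2 = ((12*7)*9 - 368)**2 = (84*9 - 368)**2 = (756 - 368)**2 = 388**2 = 150544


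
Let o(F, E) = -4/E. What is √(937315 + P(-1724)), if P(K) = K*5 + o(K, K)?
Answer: √172515312326/431 ≈ 963.69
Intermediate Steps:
P(K) = -4/K + 5*K (P(K) = K*5 - 4/K = 5*K - 4/K = -4/K + 5*K)
√(937315 + P(-1724)) = √(937315 + (-4/(-1724) + 5*(-1724))) = √(937315 + (-4*(-1/1724) - 8620)) = √(937315 + (1/431 - 8620)) = √(937315 - 3715219/431) = √(400267546/431) = √172515312326/431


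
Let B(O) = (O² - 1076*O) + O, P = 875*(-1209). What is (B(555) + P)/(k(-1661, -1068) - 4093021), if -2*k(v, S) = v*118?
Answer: 448825/1331674 ≈ 0.33704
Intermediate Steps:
P = -1057875
k(v, S) = -59*v (k(v, S) = -v*118/2 = -59*v)
B(O) = O² - 1075*O
(B(555) + P)/(k(-1661, -1068) - 4093021) = (555*(-1075 + 555) - 1057875)/(-59*(-1661) - 4093021) = (555*(-520) - 1057875)/(97999 - 4093021) = (-288600 - 1057875)/(-3995022) = -1346475*(-1/3995022) = 448825/1331674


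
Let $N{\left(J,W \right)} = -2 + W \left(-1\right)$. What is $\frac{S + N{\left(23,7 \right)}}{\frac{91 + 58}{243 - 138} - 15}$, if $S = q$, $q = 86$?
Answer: $- \frac{8085}{1426} \approx -5.6697$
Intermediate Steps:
$S = 86$
$N{\left(J,W \right)} = -2 - W$
$\frac{S + N{\left(23,7 \right)}}{\frac{91 + 58}{243 - 138} - 15} = \frac{86 - 9}{\frac{91 + 58}{243 - 138} - 15} = \frac{86 - 9}{\frac{149}{105} - 15} = \frac{86 - 9}{149 \cdot \frac{1}{105} - 15} = \frac{77}{\frac{149}{105} - 15} = \frac{77}{- \frac{1426}{105}} = 77 \left(- \frac{105}{1426}\right) = - \frac{8085}{1426}$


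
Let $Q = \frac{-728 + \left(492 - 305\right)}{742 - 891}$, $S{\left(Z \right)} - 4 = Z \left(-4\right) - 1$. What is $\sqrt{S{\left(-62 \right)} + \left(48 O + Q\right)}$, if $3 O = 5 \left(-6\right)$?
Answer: $\frac{2 i \sqrt{1250855}}{149} \approx 15.012 i$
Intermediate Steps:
$S{\left(Z \right)} = 3 - 4 Z$ ($S{\left(Z \right)} = 4 + \left(Z \left(-4\right) - 1\right) = 4 - \left(1 + 4 Z\right) = 3 - 4 Z$)
$O = -10$ ($O = \frac{5 \left(-6\right)}{3} = \frac{1}{3} \left(-30\right) = -10$)
$Q = \frac{541}{149}$ ($Q = \frac{-728 + \left(492 - 305\right)}{-149} = \left(-728 + 187\right) \left(- \frac{1}{149}\right) = \left(-541\right) \left(- \frac{1}{149}\right) = \frac{541}{149} \approx 3.6309$)
$\sqrt{S{\left(-62 \right)} + \left(48 O + Q\right)} = \sqrt{\left(3 - -248\right) + \left(48 \left(-10\right) + \frac{541}{149}\right)} = \sqrt{\left(3 + 248\right) + \left(-480 + \frac{541}{149}\right)} = \sqrt{251 - \frac{70979}{149}} = \sqrt{- \frac{33580}{149}} = \frac{2 i \sqrt{1250855}}{149}$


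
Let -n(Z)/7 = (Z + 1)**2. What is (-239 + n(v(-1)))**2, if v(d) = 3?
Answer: 123201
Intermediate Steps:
n(Z) = -7*(1 + Z)**2 (n(Z) = -7*(Z + 1)**2 = -7*(1 + Z)**2)
(-239 + n(v(-1)))**2 = (-239 - 7*(1 + 3)**2)**2 = (-239 - 7*4**2)**2 = (-239 - 7*16)**2 = (-239 - 112)**2 = (-351)**2 = 123201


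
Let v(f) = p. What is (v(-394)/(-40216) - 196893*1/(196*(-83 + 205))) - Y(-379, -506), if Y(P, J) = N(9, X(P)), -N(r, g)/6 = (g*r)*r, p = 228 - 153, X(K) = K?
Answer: -11071072356171/60102812 ≈ -1.8420e+5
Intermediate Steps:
p = 75
v(f) = 75
N(r, g) = -6*g*r² (N(r, g) = -6*g*r*r = -6*g*r²)
Y(P, J) = -486*P (Y(P, J) = -6*P*9² = -6*P*81 = -486*P)
(v(-394)/(-40216) - 196893*1/(196*(-83 + 205))) - Y(-379, -506) = (75/(-40216) - 196893*1/(196*(-83 + 205))) - (-486)*(-379) = (75*(-1/40216) - 196893/(122*196)) - 1*184194 = (-75/40216 - 196893/23912) - 184194 = -495002643/60102812 - 184194 = -11071072356171/60102812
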